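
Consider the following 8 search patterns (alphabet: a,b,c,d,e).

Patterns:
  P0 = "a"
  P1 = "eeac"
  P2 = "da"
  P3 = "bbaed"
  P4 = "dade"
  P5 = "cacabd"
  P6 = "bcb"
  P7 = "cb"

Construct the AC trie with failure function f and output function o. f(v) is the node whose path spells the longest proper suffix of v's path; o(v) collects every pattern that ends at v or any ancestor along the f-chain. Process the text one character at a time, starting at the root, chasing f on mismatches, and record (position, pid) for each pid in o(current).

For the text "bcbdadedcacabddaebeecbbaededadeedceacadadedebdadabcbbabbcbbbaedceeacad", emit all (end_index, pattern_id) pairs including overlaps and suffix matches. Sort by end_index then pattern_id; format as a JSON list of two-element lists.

Build:
Trie nodes:
  0='ε' goto a→1 b→8 c→15 d→6 e→2
  1='a' goto ·  [P0 ends]
  2='e' goto e→3
  3='ee' goto a→4
  4='eea' goto c→5
  5='eeac' goto ·  [P1 ends]
  6='d' goto a→7
  7='da' goto d→13  [P2 ends]
  8='b' goto b→9 c→21
  9='bb' goto a→10
  10='bba' goto e→11
  11='bbae' goto d→12
  12='bbaed' goto ·  [P3 ends]
  13='dad' goto e→14
  14='dade' goto ·  [P4 ends]
  15='c' goto a→16 b→23
  16='ca' goto c→17
  17='cac' goto a→18
  18='caca' goto b→19
  19='cacab' goto d→20
  20='cacabd' goto ·  [P5 ends]
  21='bc' goto b→22
  22='bcb' goto ·  [P6 ends]
  23='cb' goto ·  [P7 ends]

BFS fail/out derivation:
  n1('a'): parent n0 fail=0; on 'a' 0 → fail=0;  out {0}∪∅={0}
  n2('e'): parent n0 fail=0; on 'e' 0 → fail=0;  out ∅∪∅=∅
  n6('d'): parent n0 fail=0; on 'd' 0 → fail=0;  out ∅∪∅=∅
  n8('b'): parent n0 fail=0; on 'b' 0 → fail=0;  out ∅∪∅=∅
  n15('c'): parent n0 fail=0; on 'c' 0 → fail=0;  out ∅∪∅=∅
  n3('ee'): parent n2 fail=0; on 'e' 0 → fail=2;  out ∅∪∅=∅
  n7('da'): parent n6 fail=0; on 'a' 0 → fail=1;  out {2}∪{0}={0,2}
  n9('bb'): parent n8 fail=0; on 'b' 0 → fail=8;  out ∅∪∅=∅
  n16('ca'): parent n15 fail=0; on 'a' 0 → fail=1;  out ∅∪{0}={0}
  n21('bc'): parent n8 fail=0; on 'c' 0 → fail=15;  out ∅∪∅=∅
  n23('cb'): parent n15 fail=0; on 'b' 0 → fail=8;  out {7}∪∅={7}
  n4('eea'): parent n3 fail=2; on 'a' 2→0 → fail=1;  out ∅∪{0}={0}
  n10('bba'): parent n9 fail=8; on 'a' 8→0 → fail=1;  out ∅∪{0}={0}
  n13('dad'): parent n7 fail=1; on 'd' 1→0 → fail=6;  out ∅∪∅=∅
  n17('cac'): parent n16 fail=1; on 'c' 1→0 → fail=15;  out ∅∪∅=∅
  n22('bcb'): parent n21 fail=15; on 'b' 15 → fail=23;  out {6}∪{7}={6,7}
  n5('eeac'): parent n4 fail=1; on 'c' 1→0 → fail=15;  out {1}∪∅={1}
  n11('bbae'): parent n10 fail=1; on 'e' 1→0 → fail=2;  out ∅∪∅=∅
  n14('dade'): parent n13 fail=6; on 'e' 6→0 → fail=2;  out {4}∪∅={4}
  n18('caca'): parent n17 fail=15; on 'a' 15 → fail=16;  out ∅∪{0}={0}
  n12('bbaed'): parent n11 fail=2; on 'd' 2→0 → fail=6;  out {3}∪∅={3}
  n19('cacab'): parent n18 fail=16; on 'b' 16→1→0 → fail=8;  out ∅∪∅=∅
  n20('cacabd'): parent n19 fail=8; on 'd' 8→0 → fail=6;  out {5}∪∅={5}

Run:
i=0 'b': node 0→8
i=1 'c': node 8→21
i=2 'b': node 21→22  emit P6@[0:2],P7@[1:2]
i=3 'd': node 22→6 ·f
i=4 'a': node 6→7  emit P0@[4:4],P2@[3:4]
i=5 'd': node 7→13
i=6 'e': node 13→14  emit P4@[3:6]
i=7 'd': node 14→6 ·f
i=8 'c': node 6→15 ·f
i=9 'a': node 15→16  emit P0@[9:9]
i=10 'c': node 16→17
i=11 'a': node 17→18  emit P0@[11:11]
i=12 'b': node 18→19
i=13 'd': node 19→20  emit P5@[8:13]
i=14 'd': node 20→6 ·f
i=15 'a': node 6→7  emit P0@[15:15],P2@[14:15]
i=16 'e': node 7→2 ·f
i=17 'b': node 2→8 ·f
i=18 'e': node 8→2 ·f
i=19 'e': node 2→3
i=20 'c': node 3→15 ·f
i=21 'b': node 15→23  emit P7@[20:21]
i=22 'b': node 23→9 ·f
i=23 'a': node 9→10  emit P0@[23:23]
i=24 'e': node 10→11
i=25 'd': node 11→12  emit P3@[21:25]
i=26 'e': node 12→2 ·f
i=27 'd': node 2→6 ·f
i=28 'a': node 6→7  emit P0@[28:28],P2@[27:28]
i=29 'd': node 7→13
i=30 'e': node 13→14  emit P4@[27:30]
i=31 'e': node 14→3 ·f
i=32 'd': node 3→6 ·f
i=33 'c': node 6→15 ·f
i=34 'e': node 15→2 ·f
i=35 'a': node 2→1 ·f  emit P0@[35:35]
i=36 'c': node 1→15 ·f
i=37 'a': node 15→16  emit P0@[37:37]
i=38 'd': node 16→6 ·f
i=39 'a': node 6→7  emit P0@[39:39],P2@[38:39]
i=40 'd': node 7→13
i=41 'e': node 13→14  emit P4@[38:41]
i=42 'd': node 14→6 ·f
i=43 'e': node 6→2 ·f
i=44 'b': node 2→8 ·f
i=45 'd': node 8→6 ·f
i=46 'a': node 6→7  emit P0@[46:46],P2@[45:46]
i=47 'd': node 7→13
i=48 'a': node 13→7 ·f  emit P0@[48:48],P2@[47:48]
i=49 'b': node 7→8 ·f
i=50 'c': node 8→21
i=51 'b': node 21→22  emit P6@[49:51],P7@[50:51]
i=52 'b': node 22→9 ·f
i=53 'a': node 9→10  emit P0@[53:53]
i=54 'b': node 10→8 ·f
i=55 'b': node 8→9
i=56 'c': node 9→21 ·f
i=57 'b': node 21→22  emit P6@[55:57],P7@[56:57]
i=58 'b': node 22→9 ·f
i=59 'b': node 9→9 ·f
i=60 'a': node 9→10  emit P0@[60:60]
i=61 'e': node 10→11
i=62 'd': node 11→12  emit P3@[58:62]
i=63 'c': node 12→15 ·f
i=64 'e': node 15→2 ·f
i=65 'e': node 2→3
i=66 'a': node 3→4  emit P0@[66:66]
i=67 'c': node 4→5  emit P1@[64:67]
i=68 'a': node 5→16 ·f  emit P0@[68:68]
i=69 'd': node 16→6 ·f

All matches (sorted): [[2,6],[2,7],[4,0],[4,2],[6,4],[9,0],[11,0],[13,5],[15,0],[15,2],[21,7],[23,0],[25,3],[28,0],[28,2],[30,4],[35,0],[37,0],[39,0],[39,2],[41,4],[46,0],[46,2],[48,0],[48,2],[51,6],[51,7],[53,0],[57,6],[57,7],[60,0],[62,3],[66,0],[67,1],[68,0]]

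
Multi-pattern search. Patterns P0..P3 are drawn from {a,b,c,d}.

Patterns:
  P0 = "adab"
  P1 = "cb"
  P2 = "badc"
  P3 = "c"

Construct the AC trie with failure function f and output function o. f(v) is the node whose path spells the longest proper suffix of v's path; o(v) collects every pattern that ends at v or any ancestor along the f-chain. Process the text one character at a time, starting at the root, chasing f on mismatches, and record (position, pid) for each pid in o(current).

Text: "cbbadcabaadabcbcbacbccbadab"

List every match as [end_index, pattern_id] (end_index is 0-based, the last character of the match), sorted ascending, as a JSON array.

Build:
Trie (insert patterns):
  0='ε' goto a→1 b→7 c→5
  1='a' goto d→2
  2='ad' goto a→3
  3='ada' goto b→4
  4='adab' goto ·  ←P0
  5='c' goto b→6  ←P3
  6='cb' goto ·  ←P1
  7='b' goto a→8
  8='ba' goto d→9
  9='bad' goto c→10
  10='badc' goto ·  ←P2

Failure links (BFS by depth):
  fail(1) 'a': from fail(0)=0 chase 'a': 0 ⇒ 0;  out=∅∪out(0)=∅
  fail(5) 'c': from fail(0)=0 chase 'c': 0 ⇒ 0;  out={3}∪out(0)={3}
  fail(7) 'b': from fail(0)=0 chase 'b': 0 ⇒ 0;  out=∅∪out(0)=∅
  fail(2) 'ad': from fail(1)=0 chase 'd': 0 ⇒ 0;  out=∅∪out(0)=∅
  fail(6) 'cb': from fail(5)=0 chase 'b': 0 ⇒ 7;  out={1}∪out(7)={1}
  fail(8) 'ba': from fail(7)=0 chase 'a': 0 ⇒ 1;  out=∅∪out(1)=∅
  fail(3) 'ada': from fail(2)=0 chase 'a': 0 ⇒ 1;  out=∅∪out(1)=∅
  fail(9) 'bad': from fail(8)=1 chase 'd': 1 ⇒ 2;  out=∅∪out(2)=∅
  fail(4) 'adab': from fail(3)=1 chase 'b': 1→0 ⇒ 7;  out={0}∪out(7)={0}
  fail(10) 'badc': from fail(9)=2 chase 'c': 2→0 ⇒ 5;  out={2}∪out(5)={2,3}

Run:
i=0 'c': node 0→5  ** P3@[0:0]
i=1 'b': node 5→6  ** P1@[0:1]
i=2 'b': node 6→7 (via fail)
i=3 'a': node 7→8
i=4 'd': node 8→9
i=5 'c': node 9→10  ** P2@[2:5],P3@[5:5]
i=6 'a': node 10→1 (via fail)
i=7 'b': node 1→7 (via fail)
i=8 'a': node 7→8
i=9 'a': node 8→1 (via fail)
i=10 'd': node 1→2
i=11 'a': node 2→3
i=12 'b': node 3→4  ** P0@[9:12]
i=13 'c': node 4→5 (via fail)  ** P3@[13:13]
i=14 'b': node 5→6  ** P1@[13:14]
i=15 'c': node 6→5 (via fail)  ** P3@[15:15]
i=16 'b': node 5→6  ** P1@[15:16]
i=17 'a': node 6→8 (via fail)
i=18 'c': node 8→5 (via fail)  ** P3@[18:18]
i=19 'b': node 5→6  ** P1@[18:19]
i=20 'c': node 6→5 (via fail)  ** P3@[20:20]
i=21 'c': node 5→5 (via fail)  ** P3@[21:21]
i=22 'b': node 5→6  ** P1@[21:22]
i=23 'a': node 6→8 (via fail)
i=24 'd': node 8→9
i=25 'a': node 9→3 (via fail)
i=26 'b': node 3→4  ** P0@[23:26]

Matches: [[0,3],[1,1],[5,2],[5,3],[12,0],[13,3],[14,1],[15,3],[16,1],[18,3],[19,1],[20,3],[21,3],[22,1],[26,0]]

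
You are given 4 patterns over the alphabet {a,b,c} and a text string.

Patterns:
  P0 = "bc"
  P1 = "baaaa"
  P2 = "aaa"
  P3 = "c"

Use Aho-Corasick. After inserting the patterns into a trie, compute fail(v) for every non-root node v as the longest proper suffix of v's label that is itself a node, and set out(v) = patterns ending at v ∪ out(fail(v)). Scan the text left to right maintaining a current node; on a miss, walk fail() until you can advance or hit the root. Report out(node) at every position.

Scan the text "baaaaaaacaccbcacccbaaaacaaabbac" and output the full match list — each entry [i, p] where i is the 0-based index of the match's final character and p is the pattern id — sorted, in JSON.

Construct AC machine:
Trie (insert patterns):
  n0 'ε': a→7 b→1 c→10
  n1 'b': a→3 c→2
  n2 'bc': ·  ←P0
  n3 'ba': a→4
  n4 'baa': a→5
  n5 'baaa': a→6
  n6 'baaaa': ·  ←P1
  n7 'a': a→8
  n8 'aa': a→9
  n9 'aaa': ·  ←P2
  n10 'c': ·  ←P3

BFS fail/out derivation:
  n1('b'): parent n0 fail=0; on 'b' 0 → fail=0;  out ∅∪∅=∅
  n7('a'): parent n0 fail=0; on 'a' 0 → fail=0;  out ∅∪∅=∅
  n10('c'): parent n0 fail=0; on 'c' 0 → fail=0;  out {3}∪∅={3}
  n2('bc'): parent n1 fail=0; on 'c' 0 → fail=10;  out {0}∪{3}={0,3}
  n3('ba'): parent n1 fail=0; on 'a' 0 → fail=7;  out ∅∪∅=∅
  n8('aa'): parent n7 fail=0; on 'a' 0 → fail=7;  out ∅∪∅=∅
  n4('baa'): parent n3 fail=7; on 'a' 7 → fail=8;  out ∅∪∅=∅
  n9('aaa'): parent n8 fail=7; on 'a' 7 → fail=8;  out {2}∪∅={2}
  n5('baaa'): parent n4 fail=8; on 'a' 8 → fail=9;  out ∅∪{2}={2}
  n6('baaaa'): parent n5 fail=9; on 'a' 9→8 → fail=9;  out {1}∪{2}={1,2}

Run:
[0] read 'b'  n0⇒n1
[1] read 'a'  n1⇒n3
[2] read 'a'  n3⇒n4
[3] read 'a'  n4⇒n5  → match P2@[1:3]
[4] read 'a'  n5⇒n6  → match P1@[0:4],P2@[2:4]
[5] read 'a'  n6⇒n9 (fail-walked)  → match P2@[3:5]
[6] read 'a'  n9⇒n9 (fail-walked)  → match P2@[4:6]
[7] read 'a'  n9⇒n9 (fail-walked)  → match P2@[5:7]
[8] read 'c'  n9⇒n10 (fail-walked)  → match P3@[8:8]
[9] read 'a'  n10⇒n7 (fail-walked)
[10] read 'c'  n7⇒n10 (fail-walked)  → match P3@[10:10]
[11] read 'c'  n10⇒n10 (fail-walked)  → match P3@[11:11]
[12] read 'b'  n10⇒n1 (fail-walked)
[13] read 'c'  n1⇒n2  → match P0@[12:13],P3@[13:13]
[14] read 'a'  n2⇒n7 (fail-walked)
[15] read 'c'  n7⇒n10 (fail-walked)  → match P3@[15:15]
[16] read 'c'  n10⇒n10 (fail-walked)  → match P3@[16:16]
[17] read 'c'  n10⇒n10 (fail-walked)  → match P3@[17:17]
[18] read 'b'  n10⇒n1 (fail-walked)
[19] read 'a'  n1⇒n3
[20] read 'a'  n3⇒n4
[21] read 'a'  n4⇒n5  → match P2@[19:21]
[22] read 'a'  n5⇒n6  → match P1@[18:22],P2@[20:22]
[23] read 'c'  n6⇒n10 (fail-walked)  → match P3@[23:23]
[24] read 'a'  n10⇒n7 (fail-walked)
[25] read 'a'  n7⇒n8
[26] read 'a'  n8⇒n9  → match P2@[24:26]
[27] read 'b'  n9⇒n1 (fail-walked)
[28] read 'b'  n1⇒n1 (fail-walked)
[29] read 'a'  n1⇒n3
[30] read 'c'  n3⇒n10 (fail-walked)  → match P3@[30:30]

Matches: [[3,2],[4,1],[4,2],[5,2],[6,2],[7,2],[8,3],[10,3],[11,3],[13,0],[13,3],[15,3],[16,3],[17,3],[21,2],[22,1],[22,2],[23,3],[26,2],[30,3]]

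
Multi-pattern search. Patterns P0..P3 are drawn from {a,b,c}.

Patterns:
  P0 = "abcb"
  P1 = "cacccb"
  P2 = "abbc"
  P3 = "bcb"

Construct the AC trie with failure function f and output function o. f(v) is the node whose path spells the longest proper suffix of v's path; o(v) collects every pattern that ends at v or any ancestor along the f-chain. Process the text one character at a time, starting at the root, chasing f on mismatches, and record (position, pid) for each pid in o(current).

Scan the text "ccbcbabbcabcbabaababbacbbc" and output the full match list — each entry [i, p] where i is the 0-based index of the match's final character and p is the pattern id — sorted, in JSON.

Construct AC machine:
Trie (insert patterns):
  n0 'ε': a→1 b→13 c→5
  n1 'a': b→2
  n2 'ab': b→11 c→3
  n3 'abc': b→4
  n4 'abcb': ·  [P0 ends]
  n5 'c': a→6
  n6 'ca': c→7
  n7 'cac': c→8
  n8 'cacc': c→9
  n9 'caccc': b→10
  n10 'cacccb': ·  [P1 ends]
  n11 'abb': c→12
  n12 'abbc': ·  [P2 ends]
  n13 'b': c→14
  n14 'bc': b→15
  n15 'bcb': ·  [P3 ends]

Failure links (BFS by depth):
  fail(1) 'a': from fail(0)=0 chase 'a': 0 ⇒ 0;  out=∅∪out(0)=∅
  fail(5) 'c': from fail(0)=0 chase 'c': 0 ⇒ 0;  out=∅∪out(0)=∅
  fail(13) 'b': from fail(0)=0 chase 'b': 0 ⇒ 0;  out=∅∪out(0)=∅
  fail(2) 'ab': from fail(1)=0 chase 'b': 0 ⇒ 13;  out=∅∪out(13)=∅
  fail(6) 'ca': from fail(5)=0 chase 'a': 0 ⇒ 1;  out=∅∪out(1)=∅
  fail(14) 'bc': from fail(13)=0 chase 'c': 0 ⇒ 5;  out=∅∪out(5)=∅
  fail(3) 'abc': from fail(2)=13 chase 'c': 13 ⇒ 14;  out=∅∪out(14)=∅
  fail(7) 'cac': from fail(6)=1 chase 'c': 1→0 ⇒ 5;  out=∅∪out(5)=∅
  fail(11) 'abb': from fail(2)=13 chase 'b': 13→0 ⇒ 13;  out=∅∪out(13)=∅
  fail(15) 'bcb': from fail(14)=5 chase 'b': 5→0 ⇒ 13;  out={3}∪out(13)={3}
  fail(4) 'abcb': from fail(3)=14 chase 'b': 14 ⇒ 15;  out={0}∪out(15)={0,3}
  fail(8) 'cacc': from fail(7)=5 chase 'c': 5→0 ⇒ 5;  out=∅∪out(5)=∅
  fail(12) 'abbc': from fail(11)=13 chase 'c': 13 ⇒ 14;  out={2}∪out(14)={2}
  fail(9) 'caccc': from fail(8)=5 chase 'c': 5→0 ⇒ 5;  out=∅∪out(5)=∅
  fail(10) 'cacccb': from fail(9)=5 chase 'b': 5→0 ⇒ 13;  out={1}∪out(13)={1}

Text stream:
i=0 'c': node 0→5
i=1 'c': node 5→5 (via fail)
i=2 'b': node 5→13 (via fail)
i=3 'c': node 13→14
i=4 'b': node 14→15  ** P3@[2:4]
i=5 'a': node 15→1 (via fail)
i=6 'b': node 1→2
i=7 'b': node 2→11
i=8 'c': node 11→12  ** P2@[5:8]
i=9 'a': node 12→6 (via fail)
i=10 'b': node 6→2 (via fail)
i=11 'c': node 2→3
i=12 'b': node 3→4  ** P0@[9:12],P3@[10:12]
i=13 'a': node 4→1 (via fail)
i=14 'b': node 1→2
i=15 'a': node 2→1 (via fail)
i=16 'a': node 1→1 (via fail)
i=17 'b': node 1→2
i=18 'a': node 2→1 (via fail)
i=19 'b': node 1→2
i=20 'b': node 2→11
i=21 'a': node 11→1 (via fail)
i=22 'c': node 1→5 (via fail)
i=23 'b': node 5→13 (via fail)
i=24 'b': node 13→13 (via fail)
i=25 'c': node 13→14

All matches (sorted): [[4,3],[8,2],[12,0],[12,3]]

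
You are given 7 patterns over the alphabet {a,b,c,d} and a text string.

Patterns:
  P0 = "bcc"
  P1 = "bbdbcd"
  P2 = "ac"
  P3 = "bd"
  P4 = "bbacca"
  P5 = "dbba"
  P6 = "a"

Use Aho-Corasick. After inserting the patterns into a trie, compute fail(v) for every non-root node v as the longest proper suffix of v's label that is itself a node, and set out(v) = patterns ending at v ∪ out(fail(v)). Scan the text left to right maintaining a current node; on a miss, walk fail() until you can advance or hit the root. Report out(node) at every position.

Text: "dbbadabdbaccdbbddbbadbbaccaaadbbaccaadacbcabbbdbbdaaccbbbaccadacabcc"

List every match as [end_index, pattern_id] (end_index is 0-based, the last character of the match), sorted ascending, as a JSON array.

Build automaton:
Trie nodes:
  n0 'ε': a→9 b→1 d→16
  n1 'b': b→4 c→2 d→11
  n2 'bc': c→3
  n3 'bcc': ·  ←P0
  n4 'bb': a→12 d→5
  n5 'bbd': b→6
  n6 'bbdb': c→7
  n7 'bbdbc': d→8
  n8 'bbdbcd': ·  ←P1
  n9 'a': c→10  ←P6
  n10 'ac': ·  ←P2
  n11 'bd': ·  ←P3
  n12 'bba': c→13
  n13 'bbac': c→14
  n14 'bbacc': a→15
  n15 'bbacca': ·  ←P4
  n16 'd': b→17
  n17 'db': b→18
  n18 'dbb': a→19
  n19 'dbba': ·  ←P5

BFS fail/out derivation:
  fail(1) 'b': from fail(0)=0 chase 'b': 0 ⇒ 0;  out=∅∪out(0)=∅
  fail(9) 'a': from fail(0)=0 chase 'a': 0 ⇒ 0;  out={6}∪out(0)={6}
  fail(16) 'd': from fail(0)=0 chase 'd': 0 ⇒ 0;  out=∅∪out(0)=∅
  fail(2) 'bc': from fail(1)=0 chase 'c': 0 ⇒ 0;  out=∅∪out(0)=∅
  fail(4) 'bb': from fail(1)=0 chase 'b': 0 ⇒ 1;  out=∅∪out(1)=∅
  fail(10) 'ac': from fail(9)=0 chase 'c': 0 ⇒ 0;  out={2}∪out(0)={2}
  fail(11) 'bd': from fail(1)=0 chase 'd': 0 ⇒ 16;  out={3}∪out(16)={3}
  fail(17) 'db': from fail(16)=0 chase 'b': 0 ⇒ 1;  out=∅∪out(1)=∅
  fail(3) 'bcc': from fail(2)=0 chase 'c': 0 ⇒ 0;  out={0}∪out(0)={0}
  fail(5) 'bbd': from fail(4)=1 chase 'd': 1 ⇒ 11;  out=∅∪out(11)={3}
  fail(12) 'bba': from fail(4)=1 chase 'a': 1→0 ⇒ 9;  out=∅∪out(9)={6}
  fail(18) 'dbb': from fail(17)=1 chase 'b': 1 ⇒ 4;  out=∅∪out(4)=∅
  fail(6) 'bbdb': from fail(5)=11 chase 'b': 11→16 ⇒ 17;  out=∅∪out(17)=∅
  fail(13) 'bbac': from fail(12)=9 chase 'c': 9 ⇒ 10;  out=∅∪out(10)={2}
  fail(19) 'dbba': from fail(18)=4 chase 'a': 4 ⇒ 12;  out={5}∪out(12)={5,6}
  fail(7) 'bbdbc': from fail(6)=17 chase 'c': 17→1 ⇒ 2;  out=∅∪out(2)=∅
  fail(14) 'bbacc': from fail(13)=10 chase 'c': 10→0 ⇒ 0;  out=∅∪out(0)=∅
  fail(8) 'bbdbcd': from fail(7)=2 chase 'd': 2→0 ⇒ 16;  out={1}∪out(16)={1}
  fail(15) 'bbacca': from fail(14)=0 chase 'a': 0 ⇒ 9;  out={4}∪out(9)={4,6}

Text stream:
i=0 'd': node 0→16
i=1 'b': node 16→17
i=2 'b': node 17→18
i=3 'a': node 18→19  → match P5@[0:3],P6@[3:3]
i=4 'd': node 19→16 (via fail)
i=5 'a': node 16→9 (via fail)  → match P6@[5:5]
i=6 'b': node 9→1 (via fail)
i=7 'd': node 1→11  → match P3@[6:7]
i=8 'b': node 11→17 (via fail)
i=9 'a': node 17→9 (via fail)  → match P6@[9:9]
i=10 'c': node 9→10  → match P2@[9:10]
i=11 'c': node 10→0 (via fail)
i=12 'd': node 0→16
i=13 'b': node 16→17
i=14 'b': node 17→18
i=15 'd': node 18→5 (via fail)  → match P3@[14:15]
i=16 'd': node 5→16 (via fail)
i=17 'b': node 16→17
i=18 'b': node 17→18
i=19 'a': node 18→19  → match P5@[16:19],P6@[19:19]
i=20 'd': node 19→16 (via fail)
i=21 'b': node 16→17
i=22 'b': node 17→18
i=23 'a': node 18→19  → match P5@[20:23],P6@[23:23]
i=24 'c': node 19→13 (via fail)  → match P2@[23:24]
i=25 'c': node 13→14
i=26 'a': node 14→15  → match P4@[21:26],P6@[26:26]
i=27 'a': node 15→9 (via fail)  → match P6@[27:27]
i=28 'a': node 9→9 (via fail)  → match P6@[28:28]
i=29 'd': node 9→16 (via fail)
i=30 'b': node 16→17
i=31 'b': node 17→18
i=32 'a': node 18→19  → match P5@[29:32],P6@[32:32]
i=33 'c': node 19→13 (via fail)  → match P2@[32:33]
i=34 'c': node 13→14
i=35 'a': node 14→15  → match P4@[30:35],P6@[35:35]
i=36 'a': node 15→9 (via fail)  → match P6@[36:36]
i=37 'd': node 9→16 (via fail)
i=38 'a': node 16→9 (via fail)  → match P6@[38:38]
i=39 'c': node 9→10  → match P2@[38:39]
i=40 'b': node 10→1 (via fail)
i=41 'c': node 1→2
i=42 'a': node 2→9 (via fail)  → match P6@[42:42]
i=43 'b': node 9→1 (via fail)
i=44 'b': node 1→4
i=45 'b': node 4→4 (via fail)
i=46 'd': node 4→5  → match P3@[45:46]
i=47 'b': node 5→6
i=48 'b': node 6→18 (via fail)
i=49 'd': node 18→5 (via fail)  → match P3@[48:49]
i=50 'a': node 5→9 (via fail)  → match P6@[50:50]
i=51 'a': node 9→9 (via fail)  → match P6@[51:51]
i=52 'c': node 9→10  → match P2@[51:52]
i=53 'c': node 10→0 (via fail)
i=54 'b': node 0→1
i=55 'b': node 1→4
i=56 'b': node 4→4 (via fail)
i=57 'a': node 4→12  → match P6@[57:57]
i=58 'c': node 12→13  → match P2@[57:58]
i=59 'c': node 13→14
i=60 'a': node 14→15  → match P4@[55:60],P6@[60:60]
i=61 'd': node 15→16 (via fail)
i=62 'a': node 16→9 (via fail)  → match P6@[62:62]
i=63 'c': node 9→10  → match P2@[62:63]
i=64 'a': node 10→9 (via fail)  → match P6@[64:64]
i=65 'b': node 9→1 (via fail)
i=66 'c': node 1→2
i=67 'c': node 2→3  → match P0@[65:67]

All matches (sorted): [[3,5],[3,6],[5,6],[7,3],[9,6],[10,2],[15,3],[19,5],[19,6],[23,5],[23,6],[24,2],[26,4],[26,6],[27,6],[28,6],[32,5],[32,6],[33,2],[35,4],[35,6],[36,6],[38,6],[39,2],[42,6],[46,3],[49,3],[50,6],[51,6],[52,2],[57,6],[58,2],[60,4],[60,6],[62,6],[63,2],[64,6],[67,0]]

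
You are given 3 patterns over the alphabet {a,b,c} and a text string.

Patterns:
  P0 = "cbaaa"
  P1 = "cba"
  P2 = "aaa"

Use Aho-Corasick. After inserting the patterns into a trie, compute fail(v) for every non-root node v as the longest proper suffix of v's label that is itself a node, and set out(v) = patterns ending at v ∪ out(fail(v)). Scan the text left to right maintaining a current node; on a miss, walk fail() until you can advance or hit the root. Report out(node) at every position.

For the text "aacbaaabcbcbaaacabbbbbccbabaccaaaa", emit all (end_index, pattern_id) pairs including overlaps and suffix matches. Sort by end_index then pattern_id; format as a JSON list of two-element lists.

Build:
Trie nodes:
  n0 'ε': a→6 c→1
  n1 'c': b→2
  n2 'cb': a→3
  n3 'cba': a→4  [P1 ends]
  n4 'cbaa': a→5
  n5 'cbaaa': ·  [P0 ends]
  n6 'a': a→7
  n7 'aa': a→8
  n8 'aaa': ·  [P2 ends]

BFS fail/out derivation:
  n1('c'): parent n0 fail=0; on 'c' 0 → fail=0;  out ∅∪∅=∅
  n6('a'): parent n0 fail=0; on 'a' 0 → fail=0;  out ∅∪∅=∅
  n2('cb'): parent n1 fail=0; on 'b' 0 → fail=0;  out ∅∪∅=∅
  n7('aa'): parent n6 fail=0; on 'a' 0 → fail=6;  out ∅∪∅=∅
  n3('cba'): parent n2 fail=0; on 'a' 0 → fail=6;  out {1}∪∅={1}
  n8('aaa'): parent n7 fail=6; on 'a' 6 → fail=7;  out {2}∪∅={2}
  n4('cbaa'): parent n3 fail=6; on 'a' 6 → fail=7;  out ∅∪∅=∅
  n5('cbaaa'): parent n4 fail=7; on 'a' 7 → fail=8;  out {0}∪{2}={0,2}

Text stream:
[0] read 'a'  n0⇒n6
[1] read 'a'  n6⇒n7
[2] read 'c'  n7⇒n1 ·f
[3] read 'b'  n1⇒n2
[4] read 'a'  n2⇒n3  emit P1@[2:4]
[5] read 'a'  n3⇒n4
[6] read 'a'  n4⇒n5  emit P0@[2:6],P2@[4:6]
[7] read 'b'  n5⇒n0 ·f
[8] read 'c'  n0⇒n1
[9] read 'b'  n1⇒n2
[10] read 'c'  n2⇒n1 ·f
[11] read 'b'  n1⇒n2
[12] read 'a'  n2⇒n3  emit P1@[10:12]
[13] read 'a'  n3⇒n4
[14] read 'a'  n4⇒n5  emit P0@[10:14],P2@[12:14]
[15] read 'c'  n5⇒n1 ·f
[16] read 'a'  n1⇒n6 ·f
[17] read 'b'  n6⇒n0 ·f
[18] read 'b'  n0⇒n0
[19] read 'b'  n0⇒n0
[20] read 'b'  n0⇒n0
[21] read 'b'  n0⇒n0
[22] read 'c'  n0⇒n1
[23] read 'c'  n1⇒n1 ·f
[24] read 'b'  n1⇒n2
[25] read 'a'  n2⇒n3  emit P1@[23:25]
[26] read 'b'  n3⇒n0 ·f
[27] read 'a'  n0⇒n6
[28] read 'c'  n6⇒n1 ·f
[29] read 'c'  n1⇒n1 ·f
[30] read 'a'  n1⇒n6 ·f
[31] read 'a'  n6⇒n7
[32] read 'a'  n7⇒n8  emit P2@[30:32]
[33] read 'a'  n8⇒n8 ·f  emit P2@[31:33]

All matches (sorted): [[4,1],[6,0],[6,2],[12,1],[14,0],[14,2],[25,1],[32,2],[33,2]]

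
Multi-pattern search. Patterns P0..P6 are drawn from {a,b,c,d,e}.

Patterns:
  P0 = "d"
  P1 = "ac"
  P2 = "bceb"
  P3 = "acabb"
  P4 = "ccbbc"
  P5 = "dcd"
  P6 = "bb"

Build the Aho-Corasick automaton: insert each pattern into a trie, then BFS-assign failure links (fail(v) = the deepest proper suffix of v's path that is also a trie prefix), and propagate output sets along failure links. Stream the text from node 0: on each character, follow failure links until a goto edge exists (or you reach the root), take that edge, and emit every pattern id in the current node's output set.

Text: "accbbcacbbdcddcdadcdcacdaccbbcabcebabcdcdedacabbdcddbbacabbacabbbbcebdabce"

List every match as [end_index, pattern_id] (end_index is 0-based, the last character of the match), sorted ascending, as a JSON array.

Construct AC machine:
Trie (insert patterns):
  0='ε' goto a→2 b→4 c→11 d→1
  1='d' goto c→16  [P0 ends]
  2='a' goto c→3
  3='ac' goto a→8  [P1 ends]
  4='b' goto b→18 c→5
  5='bc' goto e→6
  6='bce' goto b→7
  7='bceb' goto ·  [P2 ends]
  8='aca' goto b→9
  9='acab' goto b→10
  10='acabb' goto ·  [P3 ends]
  11='c' goto c→12
  12='cc' goto b→13
  13='ccb' goto b→14
  14='ccbb' goto c→15
  15='ccbbc' goto ·  [P4 ends]
  16='dc' goto d→17
  17='dcd' goto ·  [P5 ends]
  18='bb' goto ·  [P6 ends]

BFS fail/out derivation:
  fail(1) 'd': from fail(0)=0 chase 'd': 0 ⇒ 0;  out={0}∪out(0)={0}
  fail(2) 'a': from fail(0)=0 chase 'a': 0 ⇒ 0;  out=∅∪out(0)=∅
  fail(4) 'b': from fail(0)=0 chase 'b': 0 ⇒ 0;  out=∅∪out(0)=∅
  fail(11) 'c': from fail(0)=0 chase 'c': 0 ⇒ 0;  out=∅∪out(0)=∅
  fail(3) 'ac': from fail(2)=0 chase 'c': 0 ⇒ 11;  out={1}∪out(11)={1}
  fail(5) 'bc': from fail(4)=0 chase 'c': 0 ⇒ 11;  out=∅∪out(11)=∅
  fail(12) 'cc': from fail(11)=0 chase 'c': 0 ⇒ 11;  out=∅∪out(11)=∅
  fail(16) 'dc': from fail(1)=0 chase 'c': 0 ⇒ 11;  out=∅∪out(11)=∅
  fail(18) 'bb': from fail(4)=0 chase 'b': 0 ⇒ 4;  out={6}∪out(4)={6}
  fail(6) 'bce': from fail(5)=11 chase 'e': 11→0 ⇒ 0;  out=∅∪out(0)=∅
  fail(8) 'aca': from fail(3)=11 chase 'a': 11→0 ⇒ 2;  out=∅∪out(2)=∅
  fail(13) 'ccb': from fail(12)=11 chase 'b': 11→0 ⇒ 4;  out=∅∪out(4)=∅
  fail(17) 'dcd': from fail(16)=11 chase 'd': 11→0 ⇒ 1;  out={5}∪out(1)={0,5}
  fail(7) 'bceb': from fail(6)=0 chase 'b': 0 ⇒ 4;  out={2}∪out(4)={2}
  fail(9) 'acab': from fail(8)=2 chase 'b': 2→0 ⇒ 4;  out=∅∪out(4)=∅
  fail(14) 'ccbb': from fail(13)=4 chase 'b': 4 ⇒ 18;  out=∅∪out(18)={6}
  fail(10) 'acabb': from fail(9)=4 chase 'b': 4 ⇒ 18;  out={3}∪out(18)={3,6}
  fail(15) 'ccbbc': from fail(14)=18 chase 'c': 18→4 ⇒ 5;  out={4}∪out(5)={4}

Run:
i=0 'a': node 0→2
i=1 'c': node 2→3  ** P1@[0:1]
i=2 'c': node 3→12 (via fail)
i=3 'b': node 12→13
i=4 'b': node 13→14  ** P6@[3:4]
i=5 'c': node 14→15  ** P4@[1:5]
i=6 'a': node 15→2 (via fail)
i=7 'c': node 2→3  ** P1@[6:7]
i=8 'b': node 3→4 (via fail)
i=9 'b': node 4→18  ** P6@[8:9]
i=10 'd': node 18→1 (via fail)  ** P0@[10:10]
i=11 'c': node 1→16
i=12 'd': node 16→17  ** P0@[12:12],P5@[10:12]
i=13 'd': node 17→1 (via fail)  ** P0@[13:13]
i=14 'c': node 1→16
i=15 'd': node 16→17  ** P0@[15:15],P5@[13:15]
i=16 'a': node 17→2 (via fail)
i=17 'd': node 2→1 (via fail)  ** P0@[17:17]
i=18 'c': node 1→16
i=19 'd': node 16→17  ** P0@[19:19],P5@[17:19]
i=20 'c': node 17→16 (via fail)
i=21 'a': node 16→2 (via fail)
i=22 'c': node 2→3  ** P1@[21:22]
i=23 'd': node 3→1 (via fail)  ** P0@[23:23]
i=24 'a': node 1→2 (via fail)
i=25 'c': node 2→3  ** P1@[24:25]
i=26 'c': node 3→12 (via fail)
i=27 'b': node 12→13
i=28 'b': node 13→14  ** P6@[27:28]
i=29 'c': node 14→15  ** P4@[25:29]
i=30 'a': node 15→2 (via fail)
i=31 'b': node 2→4 (via fail)
i=32 'c': node 4→5
i=33 'e': node 5→6
i=34 'b': node 6→7  ** P2@[31:34]
i=35 'a': node 7→2 (via fail)
i=36 'b': node 2→4 (via fail)
i=37 'c': node 4→5
i=38 'd': node 5→1 (via fail)  ** P0@[38:38]
i=39 'c': node 1→16
i=40 'd': node 16→17  ** P0@[40:40],P5@[38:40]
i=41 'e': node 17→0 (via fail)
i=42 'd': node 0→1  ** P0@[42:42]
i=43 'a': node 1→2 (via fail)
i=44 'c': node 2→3  ** P1@[43:44]
i=45 'a': node 3→8
i=46 'b': node 8→9
i=47 'b': node 9→10  ** P3@[43:47],P6@[46:47]
i=48 'd': node 10→1 (via fail)  ** P0@[48:48]
i=49 'c': node 1→16
i=50 'd': node 16→17  ** P0@[50:50],P5@[48:50]
i=51 'd': node 17→1 (via fail)  ** P0@[51:51]
i=52 'b': node 1→4 (via fail)
i=53 'b': node 4→18  ** P6@[52:53]
i=54 'a': node 18→2 (via fail)
i=55 'c': node 2→3  ** P1@[54:55]
i=56 'a': node 3→8
i=57 'b': node 8→9
i=58 'b': node 9→10  ** P3@[54:58],P6@[57:58]
i=59 'a': node 10→2 (via fail)
i=60 'c': node 2→3  ** P1@[59:60]
i=61 'a': node 3→8
i=62 'b': node 8→9
i=63 'b': node 9→10  ** P3@[59:63],P6@[62:63]
i=64 'b': node 10→18 (via fail)  ** P6@[63:64]
i=65 'b': node 18→18 (via fail)  ** P6@[64:65]
i=66 'c': node 18→5 (via fail)
i=67 'e': node 5→6
i=68 'b': node 6→7  ** P2@[65:68]
i=69 'd': node 7→1 (via fail)  ** P0@[69:69]
i=70 'a': node 1→2 (via fail)
i=71 'b': node 2→4 (via fail)
i=72 'c': node 4→5
i=73 'e': node 5→6

Matches: [[1,1],[4,6],[5,4],[7,1],[9,6],[10,0],[12,0],[12,5],[13,0],[15,0],[15,5],[17,0],[19,0],[19,5],[22,1],[23,0],[25,1],[28,6],[29,4],[34,2],[38,0],[40,0],[40,5],[42,0],[44,1],[47,3],[47,6],[48,0],[50,0],[50,5],[51,0],[53,6],[55,1],[58,3],[58,6],[60,1],[63,3],[63,6],[64,6],[65,6],[68,2],[69,0]]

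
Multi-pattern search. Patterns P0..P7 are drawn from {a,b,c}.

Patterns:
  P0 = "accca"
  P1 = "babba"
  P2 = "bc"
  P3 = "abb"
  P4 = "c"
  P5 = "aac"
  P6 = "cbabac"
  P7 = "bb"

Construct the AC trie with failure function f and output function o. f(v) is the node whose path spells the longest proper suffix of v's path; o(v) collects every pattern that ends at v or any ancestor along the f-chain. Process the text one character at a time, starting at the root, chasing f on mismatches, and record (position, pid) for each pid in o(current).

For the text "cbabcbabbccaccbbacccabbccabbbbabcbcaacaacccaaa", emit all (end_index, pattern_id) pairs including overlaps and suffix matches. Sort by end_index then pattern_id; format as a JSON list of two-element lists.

Construct AC machine:
Trie nodes:
  0='ε' goto a→1 b→6 c→14
  1='a' goto a→15 b→12 c→2
  2='ac' goto c→3
  3='acc' goto c→4
  4='accc' goto a→5
  5='accca' goto ·  ←P0
  6='b' goto a→7 b→22 c→11
  7='ba' goto b→8
  8='bab' goto b→9
  9='babb' goto a→10
  10='babba' goto ·  ←P1
  11='bc' goto ·  ←P2
  12='ab' goto b→13
  13='abb' goto ·  ←P3
  14='c' goto b→17  ←P4
  15='aa' goto c→16
  16='aac' goto ·  ←P5
  17='cb' goto a→18
  18='cba' goto b→19
  19='cbab' goto a→20
  20='cbaba' goto c→21
  21='cbabac' goto ·  ←P6
  22='bb' goto ·  ←P7

BFS fail/out derivation:
  n1('a'): parent n0 fail=0; on 'a' 0 → fail=0;  out ∅∪∅=∅
  n6('b'): parent n0 fail=0; on 'b' 0 → fail=0;  out ∅∪∅=∅
  n14('c'): parent n0 fail=0; on 'c' 0 → fail=0;  out {4}∪∅={4}
  n2('ac'): parent n1 fail=0; on 'c' 0 → fail=14;  out ∅∪{4}={4}
  n7('ba'): parent n6 fail=0; on 'a' 0 → fail=1;  out ∅∪∅=∅
  n11('bc'): parent n6 fail=0; on 'c' 0 → fail=14;  out {2}∪{4}={2,4}
  n12('ab'): parent n1 fail=0; on 'b' 0 → fail=6;  out ∅∪∅=∅
  n15('aa'): parent n1 fail=0; on 'a' 0 → fail=1;  out ∅∪∅=∅
  n17('cb'): parent n14 fail=0; on 'b' 0 → fail=6;  out ∅∪∅=∅
  n22('bb'): parent n6 fail=0; on 'b' 0 → fail=6;  out {7}∪∅={7}
  n3('acc'): parent n2 fail=14; on 'c' 14→0 → fail=14;  out ∅∪{4}={4}
  n8('bab'): parent n7 fail=1; on 'b' 1 → fail=12;  out ∅∪∅=∅
  n13('abb'): parent n12 fail=6; on 'b' 6 → fail=22;  out {3}∪{7}={3,7}
  n16('aac'): parent n15 fail=1; on 'c' 1 → fail=2;  out {5}∪{4}={4,5}
  n18('cba'): parent n17 fail=6; on 'a' 6 → fail=7;  out ∅∪∅=∅
  n4('accc'): parent n3 fail=14; on 'c' 14→0 → fail=14;  out ∅∪{4}={4}
  n9('babb'): parent n8 fail=12; on 'b' 12 → fail=13;  out ∅∪{3,7}={3,7}
  n19('cbab'): parent n18 fail=7; on 'b' 7 → fail=8;  out ∅∪∅=∅
  n5('accca'): parent n4 fail=14; on 'a' 14→0 → fail=1;  out {0}∪∅={0}
  n10('babba'): parent n9 fail=13; on 'a' 13→22→6 → fail=7;  out {1}∪∅={1}
  n20('cbaba'): parent n19 fail=8; on 'a' 8→12→6 → fail=7;  out ∅∪∅=∅
  n21('cbabac'): parent n20 fail=7; on 'c' 7→1 → fail=2;  out {6}∪{4}={4,6}

Text stream:
[0] read 'c'  n0⇒n14  → match P4@[0:0]
[1] read 'b'  n14⇒n17
[2] read 'a'  n17⇒n18
[3] read 'b'  n18⇒n19
[4] read 'c'  n19⇒n11 (via fail)  → match P2@[3:4],P4@[4:4]
[5] read 'b'  n11⇒n17 (via fail)
[6] read 'a'  n17⇒n18
[7] read 'b'  n18⇒n19
[8] read 'b'  n19⇒n9 (via fail)  → match P3@[6:8],P7@[7:8]
[9] read 'c'  n9⇒n11 (via fail)  → match P2@[8:9],P4@[9:9]
[10] read 'c'  n11⇒n14 (via fail)  → match P4@[10:10]
[11] read 'a'  n14⇒n1 (via fail)
[12] read 'c'  n1⇒n2  → match P4@[12:12]
[13] read 'c'  n2⇒n3  → match P4@[13:13]
[14] read 'b'  n3⇒n17 (via fail)
[15] read 'b'  n17⇒n22 (via fail)  → match P7@[14:15]
[16] read 'a'  n22⇒n7 (via fail)
[17] read 'c'  n7⇒n2 (via fail)  → match P4@[17:17]
[18] read 'c'  n2⇒n3  → match P4@[18:18]
[19] read 'c'  n3⇒n4  → match P4@[19:19]
[20] read 'a'  n4⇒n5  → match P0@[16:20]
[21] read 'b'  n5⇒n12 (via fail)
[22] read 'b'  n12⇒n13  → match P3@[20:22],P7@[21:22]
[23] read 'c'  n13⇒n11 (via fail)  → match P2@[22:23],P4@[23:23]
[24] read 'c'  n11⇒n14 (via fail)  → match P4@[24:24]
[25] read 'a'  n14⇒n1 (via fail)
[26] read 'b'  n1⇒n12
[27] read 'b'  n12⇒n13  → match P3@[25:27],P7@[26:27]
[28] read 'b'  n13⇒n22 (via fail)  → match P7@[27:28]
[29] read 'b'  n22⇒n22 (via fail)  → match P7@[28:29]
[30] read 'a'  n22⇒n7 (via fail)
[31] read 'b'  n7⇒n8
[32] read 'c'  n8⇒n11 (via fail)  → match P2@[31:32],P4@[32:32]
[33] read 'b'  n11⇒n17 (via fail)
[34] read 'c'  n17⇒n11 (via fail)  → match P2@[33:34],P4@[34:34]
[35] read 'a'  n11⇒n1 (via fail)
[36] read 'a'  n1⇒n15
[37] read 'c'  n15⇒n16  → match P4@[37:37],P5@[35:37]
[38] read 'a'  n16⇒n1 (via fail)
[39] read 'a'  n1⇒n15
[40] read 'c'  n15⇒n16  → match P4@[40:40],P5@[38:40]
[41] read 'c'  n16⇒n3 (via fail)  → match P4@[41:41]
[42] read 'c'  n3⇒n4  → match P4@[42:42]
[43] read 'a'  n4⇒n5  → match P0@[39:43]
[44] read 'a'  n5⇒n15 (via fail)
[45] read 'a'  n15⇒n15 (via fail)

Matches: [[0,4],[4,2],[4,4],[8,3],[8,7],[9,2],[9,4],[10,4],[12,4],[13,4],[15,7],[17,4],[18,4],[19,4],[20,0],[22,3],[22,7],[23,2],[23,4],[24,4],[27,3],[27,7],[28,7],[29,7],[32,2],[32,4],[34,2],[34,4],[37,4],[37,5],[40,4],[40,5],[41,4],[42,4],[43,0]]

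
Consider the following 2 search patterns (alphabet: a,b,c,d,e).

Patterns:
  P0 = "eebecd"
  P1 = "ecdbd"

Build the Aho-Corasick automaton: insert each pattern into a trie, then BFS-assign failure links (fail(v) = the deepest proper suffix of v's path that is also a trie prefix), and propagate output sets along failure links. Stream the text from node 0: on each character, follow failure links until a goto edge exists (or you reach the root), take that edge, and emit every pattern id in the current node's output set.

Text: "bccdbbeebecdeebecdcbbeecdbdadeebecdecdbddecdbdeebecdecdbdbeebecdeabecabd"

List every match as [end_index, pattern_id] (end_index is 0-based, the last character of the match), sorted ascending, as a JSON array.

Construct AC machine:
Trie (insert patterns):
  n0 'ε': e→1
  n1 'e': c→7 e→2
  n2 'ee': b→3
  n3 'eeb': e→4
  n4 'eebe': c→5
  n5 'eebec': d→6
  n6 'eebecd': ·  [P0 ends]
  n7 'ec': d→8
  n8 'ecd': b→9
  n9 'ecdb': d→10
  n10 'ecdbd': ·  [P1 ends]

BFS fail/out derivation:
  n1('e'): parent n0 fail=0; on 'e' 0 → fail=0;  out ∅∪∅=∅
  n2('ee'): parent n1 fail=0; on 'e' 0 → fail=1;  out ∅∪∅=∅
  n7('ec'): parent n1 fail=0; on 'c' 0 → fail=0;  out ∅∪∅=∅
  n3('eeb'): parent n2 fail=1; on 'b' 1→0 → fail=0;  out ∅∪∅=∅
  n8('ecd'): parent n7 fail=0; on 'd' 0 → fail=0;  out ∅∪∅=∅
  n4('eebe'): parent n3 fail=0; on 'e' 0 → fail=1;  out ∅∪∅=∅
  n9('ecdb'): parent n8 fail=0; on 'b' 0 → fail=0;  out ∅∪∅=∅
  n5('eebec'): parent n4 fail=1; on 'c' 1 → fail=7;  out ∅∪∅=∅
  n10('ecdbd'): parent n9 fail=0; on 'd' 0 → fail=0;  out {1}∪∅={1}
  n6('eebecd'): parent n5 fail=7; on 'd' 7 → fail=8;  out {0}∪∅={0}

Run:
pos 0 'b': at 0
pos 1 'c': at 0
pos 2 'c': at 0
pos 3 'd': at 0
pos 4 'b': at 0
pos 5 'b': at 0
pos 6 'e': at 1
pos 7 'e': at 2
pos 8 'b': at 3
pos 9 'e': at 4
pos 10 'c': at 5
pos 11 'd': at 6  emit P0@[6:11]
pos 12 'e': at 1 (via fail)
pos 13 'e': at 2
pos 14 'b': at 3
pos 15 'e': at 4
pos 16 'c': at 5
pos 17 'd': at 6  emit P0@[12:17]
pos 18 'c': at 0 (via fail)
pos 19 'b': at 0
pos 20 'b': at 0
pos 21 'e': at 1
pos 22 'e': at 2
pos 23 'c': at 7 (via fail)
pos 24 'd': at 8
pos 25 'b': at 9
pos 26 'd': at 10  emit P1@[22:26]
pos 27 'a': at 0 (via fail)
pos 28 'd': at 0
pos 29 'e': at 1
pos 30 'e': at 2
pos 31 'b': at 3
pos 32 'e': at 4
pos 33 'c': at 5
pos 34 'd': at 6  emit P0@[29:34]
pos 35 'e': at 1 (via fail)
pos 36 'c': at 7
pos 37 'd': at 8
pos 38 'b': at 9
pos 39 'd': at 10  emit P1@[35:39]
pos 40 'd': at 0 (via fail)
pos 41 'e': at 1
pos 42 'c': at 7
pos 43 'd': at 8
pos 44 'b': at 9
pos 45 'd': at 10  emit P1@[41:45]
pos 46 'e': at 1 (via fail)
pos 47 'e': at 2
pos 48 'b': at 3
pos 49 'e': at 4
pos 50 'c': at 5
pos 51 'd': at 6  emit P0@[46:51]
pos 52 'e': at 1 (via fail)
pos 53 'c': at 7
pos 54 'd': at 8
pos 55 'b': at 9
pos 56 'd': at 10  emit P1@[52:56]
pos 57 'b': at 0 (via fail)
pos 58 'e': at 1
pos 59 'e': at 2
pos 60 'b': at 3
pos 61 'e': at 4
pos 62 'c': at 5
pos 63 'd': at 6  emit P0@[58:63]
pos 64 'e': at 1 (via fail)
pos 65 'a': at 0 (via fail)
pos 66 'b': at 0
pos 67 'e': at 1
pos 68 'c': at 7
pos 69 'a': at 0 (via fail)
pos 70 'b': at 0
pos 71 'd': at 0

All matches (sorted): [[11,0],[17,0],[26,1],[34,0],[39,1],[45,1],[51,0],[56,1],[63,0]]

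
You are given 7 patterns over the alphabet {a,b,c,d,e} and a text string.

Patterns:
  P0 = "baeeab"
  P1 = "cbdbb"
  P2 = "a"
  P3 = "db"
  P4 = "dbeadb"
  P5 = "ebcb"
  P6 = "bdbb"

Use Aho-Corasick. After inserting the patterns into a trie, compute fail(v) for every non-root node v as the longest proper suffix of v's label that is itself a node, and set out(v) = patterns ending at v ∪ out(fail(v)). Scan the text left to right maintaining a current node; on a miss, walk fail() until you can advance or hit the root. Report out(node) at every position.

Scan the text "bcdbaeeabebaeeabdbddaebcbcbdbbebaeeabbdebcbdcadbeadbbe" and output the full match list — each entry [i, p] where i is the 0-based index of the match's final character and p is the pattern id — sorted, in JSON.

Build automaton:
Trie (insert patterns):
  n0 'ε': a→12 b→1 c→7 d→13 e→19
  n1 'b': a→2 d→23
  n2 'ba': e→3
  n3 'bae': e→4
  n4 'baee': a→5
  n5 'baeea': b→6
  n6 'baeeab': ·  [P0 ends]
  n7 'c': b→8
  n8 'cb': d→9
  n9 'cbd': b→10
  n10 'cbdb': b→11
  n11 'cbdbb': ·  [P1 ends]
  n12 'a': ·  [P2 ends]
  n13 'd': b→14
  n14 'db': e→15  [P3 ends]
  n15 'dbe': a→16
  n16 'dbea': d→17
  n17 'dbead': b→18
  n18 'dbeadb': ·  [P4 ends]
  n19 'e': b→20
  n20 'eb': c→21
  n21 'ebc': b→22
  n22 'ebcb': ·  [P5 ends]
  n23 'bd': b→24
  n24 'bdb': b→25
  n25 'bdbb': ·  [P6 ends]

Failure links (BFS by depth):
  n1('b'): parent n0 fail=0; on 'b' 0 → fail=0;  out ∅∪∅=∅
  n7('c'): parent n0 fail=0; on 'c' 0 → fail=0;  out ∅∪∅=∅
  n12('a'): parent n0 fail=0; on 'a' 0 → fail=0;  out {2}∪∅={2}
  n13('d'): parent n0 fail=0; on 'd' 0 → fail=0;  out ∅∪∅=∅
  n19('e'): parent n0 fail=0; on 'e' 0 → fail=0;  out ∅∪∅=∅
  n2('ba'): parent n1 fail=0; on 'a' 0 → fail=12;  out ∅∪{2}={2}
  n8('cb'): parent n7 fail=0; on 'b' 0 → fail=1;  out ∅∪∅=∅
  n14('db'): parent n13 fail=0; on 'b' 0 → fail=1;  out {3}∪∅={3}
  n20('eb'): parent n19 fail=0; on 'b' 0 → fail=1;  out ∅∪∅=∅
  n23('bd'): parent n1 fail=0; on 'd' 0 → fail=13;  out ∅∪∅=∅
  n3('bae'): parent n2 fail=12; on 'e' 12→0 → fail=19;  out ∅∪∅=∅
  n9('cbd'): parent n8 fail=1; on 'd' 1 → fail=23;  out ∅∪∅=∅
  n15('dbe'): parent n14 fail=1; on 'e' 1→0 → fail=19;  out ∅∪∅=∅
  n21('ebc'): parent n20 fail=1; on 'c' 1→0 → fail=7;  out ∅∪∅=∅
  n24('bdb'): parent n23 fail=13; on 'b' 13 → fail=14;  out ∅∪{3}={3}
  n4('baee'): parent n3 fail=19; on 'e' 19→0 → fail=19;  out ∅∪∅=∅
  n10('cbdb'): parent n9 fail=23; on 'b' 23 → fail=24;  out ∅∪{3}={3}
  n16('dbea'): parent n15 fail=19; on 'a' 19→0 → fail=12;  out ∅∪{2}={2}
  n22('ebcb'): parent n21 fail=7; on 'b' 7 → fail=8;  out {5}∪∅={5}
  n25('bdbb'): parent n24 fail=14; on 'b' 14→1→0 → fail=1;  out {6}∪∅={6}
  n5('baeea'): parent n4 fail=19; on 'a' 19→0 → fail=12;  out ∅∪{2}={2}
  n11('cbdbb'): parent n10 fail=24; on 'b' 24 → fail=25;  out {1}∪{6}={1,6}
  n17('dbead'): parent n16 fail=12; on 'd' 12→0 → fail=13;  out ∅∪∅=∅
  n6('baeeab'): parent n5 fail=12; on 'b' 12→0 → fail=1;  out {0}∪∅={0}
  n18('dbeadb'): parent n17 fail=13; on 'b' 13 → fail=14;  out {4}∪{3}={3,4}

Run:
[0] read 'b'  n0⇒n1
[1] read 'c'  n1⇒n7 ·f
[2] read 'd'  n7⇒n13 ·f
[3] read 'b'  n13⇒n14  ** P3@[2:3]
[4] read 'a'  n14⇒n2 ·f  ** P2@[4:4]
[5] read 'e'  n2⇒n3
[6] read 'e'  n3⇒n4
[7] read 'a'  n4⇒n5  ** P2@[7:7]
[8] read 'b'  n5⇒n6  ** P0@[3:8]
[9] read 'e'  n6⇒n19 ·f
[10] read 'b'  n19⇒n20
[11] read 'a'  n20⇒n2 ·f  ** P2@[11:11]
[12] read 'e'  n2⇒n3
[13] read 'e'  n3⇒n4
[14] read 'a'  n4⇒n5  ** P2@[14:14]
[15] read 'b'  n5⇒n6  ** P0@[10:15]
[16] read 'd'  n6⇒n23 ·f
[17] read 'b'  n23⇒n24  ** P3@[16:17]
[18] read 'd'  n24⇒n23 ·f
[19] read 'd'  n23⇒n13 ·f
[20] read 'a'  n13⇒n12 ·f  ** P2@[20:20]
[21] read 'e'  n12⇒n19 ·f
[22] read 'b'  n19⇒n20
[23] read 'c'  n20⇒n21
[24] read 'b'  n21⇒n22  ** P5@[21:24]
[25] read 'c'  n22⇒n7 ·f
[26] read 'b'  n7⇒n8
[27] read 'd'  n8⇒n9
[28] read 'b'  n9⇒n10  ** P3@[27:28]
[29] read 'b'  n10⇒n11  ** P1@[25:29],P6@[26:29]
[30] read 'e'  n11⇒n19 ·f
[31] read 'b'  n19⇒n20
[32] read 'a'  n20⇒n2 ·f  ** P2@[32:32]
[33] read 'e'  n2⇒n3
[34] read 'e'  n3⇒n4
[35] read 'a'  n4⇒n5  ** P2@[35:35]
[36] read 'b'  n5⇒n6  ** P0@[31:36]
[37] read 'b'  n6⇒n1 ·f
[38] read 'd'  n1⇒n23
[39] read 'e'  n23⇒n19 ·f
[40] read 'b'  n19⇒n20
[41] read 'c'  n20⇒n21
[42] read 'b'  n21⇒n22  ** P5@[39:42]
[43] read 'd'  n22⇒n9 ·f
[44] read 'c'  n9⇒n7 ·f
[45] read 'a'  n7⇒n12 ·f  ** P2@[45:45]
[46] read 'd'  n12⇒n13 ·f
[47] read 'b'  n13⇒n14  ** P3@[46:47]
[48] read 'e'  n14⇒n15
[49] read 'a'  n15⇒n16  ** P2@[49:49]
[50] read 'd'  n16⇒n17
[51] read 'b'  n17⇒n18  ** P3@[50:51],P4@[46:51]
[52] read 'b'  n18⇒n1 ·f
[53] read 'e'  n1⇒n19 ·f

Result: [[3,3],[4,2],[7,2],[8,0],[11,2],[14,2],[15,0],[17,3],[20,2],[24,5],[28,3],[29,1],[29,6],[32,2],[35,2],[36,0],[42,5],[45,2],[47,3],[49,2],[51,3],[51,4]]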